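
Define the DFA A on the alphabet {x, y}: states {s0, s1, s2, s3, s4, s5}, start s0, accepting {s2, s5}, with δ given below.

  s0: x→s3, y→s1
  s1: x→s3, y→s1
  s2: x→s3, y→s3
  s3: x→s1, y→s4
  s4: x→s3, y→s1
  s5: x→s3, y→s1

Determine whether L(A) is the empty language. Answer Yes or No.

The states reachable from the start state are {s0, s1, s3, s4}.
None of the accepting states {s2, s5} is reachable, so no string is accepted and L(A) = ∅.

Yes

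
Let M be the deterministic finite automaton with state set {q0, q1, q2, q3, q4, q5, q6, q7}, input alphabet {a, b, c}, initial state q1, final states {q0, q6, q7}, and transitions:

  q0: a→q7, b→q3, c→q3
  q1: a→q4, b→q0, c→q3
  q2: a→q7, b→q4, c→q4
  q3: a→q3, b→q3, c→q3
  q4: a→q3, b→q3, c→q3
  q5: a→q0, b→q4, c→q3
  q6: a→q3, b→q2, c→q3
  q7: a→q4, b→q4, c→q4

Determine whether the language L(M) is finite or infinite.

The useful states (reachable from q1 and able to reach an accepting state) are {q0, q1, q7}.
Restricted to these states the transition graph has no cycle, so every accepting path has bounded length and L is finite.

finite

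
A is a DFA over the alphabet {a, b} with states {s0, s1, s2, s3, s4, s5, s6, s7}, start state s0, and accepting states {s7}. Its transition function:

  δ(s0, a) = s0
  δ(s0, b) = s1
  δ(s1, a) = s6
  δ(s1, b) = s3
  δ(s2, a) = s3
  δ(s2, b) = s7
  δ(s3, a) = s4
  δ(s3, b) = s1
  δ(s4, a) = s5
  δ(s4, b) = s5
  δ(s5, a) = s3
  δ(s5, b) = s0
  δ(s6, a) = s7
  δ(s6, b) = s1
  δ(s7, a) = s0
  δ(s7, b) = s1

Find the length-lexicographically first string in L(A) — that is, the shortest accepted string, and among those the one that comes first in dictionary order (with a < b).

baa

A breadth-first search from s0 reaches an accepting state first via the path s0 → s1 → s6 → s7 on input baa.
No string of length < 3 is accepted (BFS exhausts all shorter strings without reaching an accepting state), and baa is the lexicographically least accepting string of length 3.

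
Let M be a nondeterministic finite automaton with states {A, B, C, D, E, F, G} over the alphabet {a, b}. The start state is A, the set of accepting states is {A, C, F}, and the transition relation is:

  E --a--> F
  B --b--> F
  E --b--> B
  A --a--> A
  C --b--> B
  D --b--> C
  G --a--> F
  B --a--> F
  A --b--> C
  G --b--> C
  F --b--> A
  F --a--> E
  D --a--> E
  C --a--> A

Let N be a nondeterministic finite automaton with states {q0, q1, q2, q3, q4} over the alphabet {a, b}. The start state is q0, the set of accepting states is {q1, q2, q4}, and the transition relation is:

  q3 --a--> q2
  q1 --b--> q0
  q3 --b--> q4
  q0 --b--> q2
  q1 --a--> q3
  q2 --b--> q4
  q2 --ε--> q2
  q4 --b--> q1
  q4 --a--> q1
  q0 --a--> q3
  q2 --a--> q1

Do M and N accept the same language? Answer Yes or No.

No

The empty string ε is accepted by M but rejected by N.
So L(M) ≠ L(N).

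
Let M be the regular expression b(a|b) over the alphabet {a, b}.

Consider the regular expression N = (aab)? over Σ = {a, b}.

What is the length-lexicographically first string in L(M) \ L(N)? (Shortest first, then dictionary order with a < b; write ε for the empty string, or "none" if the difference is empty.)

The string ba is accepted by M but not by N.
No shorter string lies in the difference, and ba is the lexicographically first length-2 string in L(M) \ L(N).

ba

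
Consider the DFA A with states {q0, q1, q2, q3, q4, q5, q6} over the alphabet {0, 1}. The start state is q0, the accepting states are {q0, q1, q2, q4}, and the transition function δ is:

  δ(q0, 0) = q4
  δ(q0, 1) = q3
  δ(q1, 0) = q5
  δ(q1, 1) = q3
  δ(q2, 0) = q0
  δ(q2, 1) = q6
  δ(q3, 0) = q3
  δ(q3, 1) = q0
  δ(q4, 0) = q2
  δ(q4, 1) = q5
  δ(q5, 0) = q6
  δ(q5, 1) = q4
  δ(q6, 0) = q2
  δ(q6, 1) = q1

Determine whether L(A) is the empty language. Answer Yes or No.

The empty string ε is accepted: the run q0 ends in the accepting state q0.
Since at least one string is accepted, L(A) is not empty.

No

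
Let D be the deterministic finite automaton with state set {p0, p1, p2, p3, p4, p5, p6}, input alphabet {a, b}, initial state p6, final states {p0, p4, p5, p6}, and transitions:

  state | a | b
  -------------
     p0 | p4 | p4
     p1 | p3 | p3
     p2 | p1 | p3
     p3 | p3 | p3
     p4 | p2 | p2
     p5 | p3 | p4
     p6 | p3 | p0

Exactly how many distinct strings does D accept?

The useful subgraph on states {p0, p4, p6} is acyclic, so L(D) is finite; the longest accepting path visits 3 useful states, giving maximum string length 2.
Counting accepting paths from p6 by length: 1 of length 0, 1 of length 1, 2 of length 2. Total 4.

4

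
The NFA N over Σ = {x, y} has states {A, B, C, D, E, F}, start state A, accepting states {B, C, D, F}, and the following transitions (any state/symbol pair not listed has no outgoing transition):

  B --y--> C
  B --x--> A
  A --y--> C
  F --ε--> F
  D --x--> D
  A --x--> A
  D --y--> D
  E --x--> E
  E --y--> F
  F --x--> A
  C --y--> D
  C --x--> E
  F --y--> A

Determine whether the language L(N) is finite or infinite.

infinite

State A is reachable from the start and can reach an accepting state, and it lies on the cycle A → A.
Traversing that cycle any number of times yields accepted strings of unbounded length, so the language is infinite.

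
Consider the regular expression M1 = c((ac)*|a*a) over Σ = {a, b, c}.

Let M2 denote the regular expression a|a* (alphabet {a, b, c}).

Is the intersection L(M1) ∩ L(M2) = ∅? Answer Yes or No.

Yes

Converting the expression M1 to a DFA (subset construction, then merging equivalent states) gives the minimal DFA with states {r0, r1, r2, r3, r4, r5, r6}, start state r0, accepting states {r2, r3, r4, r5} and transitions r0: a→r1, b→r1, c→r2; r1: a→r1, b→r1, c→r1; r2: a→r3, b→r1, c→r1; r3: a→r4, b→r1, c→r5; r4: a→r4, b→r1, c→r1; r5: a→r6, b→r1, c→r1; r6: a→r1, b→r1, c→r5.
Converting the expression M2 to a DFA (subset construction, then merging equivalent states) gives the minimal DFA with states {t0, t1}, start state t0, accepting states {t0} and transitions t0: a→t0, b→t1, c→t1; t1: a→t1, b→t1, c→t1.
Exploring the product automaton M1 × M2 from the start pair (r0, t0), following both machines on each input symbol, reaches 8 state pairs: (r0, t0), (r1, t0), (r1, t1), (r2, t1), (r3, t1), (r4, t1), (r5, t1), (r6, t1).
M1 accepts in {r2, r3, r4, r5} and M2 accepts in {t0}; no reachable pair has both components accepting, so no string drives both machines to acceptance simultaneously and L(M1) ∩ L(M2) = ∅.
So no string is accepted by both, and the intersection is empty.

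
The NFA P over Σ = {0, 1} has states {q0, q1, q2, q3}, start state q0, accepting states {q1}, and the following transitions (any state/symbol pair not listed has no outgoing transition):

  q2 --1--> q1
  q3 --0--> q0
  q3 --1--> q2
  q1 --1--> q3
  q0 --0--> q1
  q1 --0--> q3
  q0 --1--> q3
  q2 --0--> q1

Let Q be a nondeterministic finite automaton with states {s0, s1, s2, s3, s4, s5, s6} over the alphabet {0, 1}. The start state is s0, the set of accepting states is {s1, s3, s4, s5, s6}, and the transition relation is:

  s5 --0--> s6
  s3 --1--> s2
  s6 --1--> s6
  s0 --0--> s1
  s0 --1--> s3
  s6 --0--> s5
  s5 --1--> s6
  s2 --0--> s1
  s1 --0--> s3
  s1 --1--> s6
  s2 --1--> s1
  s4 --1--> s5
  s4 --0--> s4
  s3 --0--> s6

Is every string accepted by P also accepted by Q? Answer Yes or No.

Exploring the product automaton P × Q from the start pair (q0, s0), following both machines on each input symbol, reaches 11 state pairs: (q0, s0), (q1, s1), (q3, s3), (q3, s6), (q0, s6), (q2, s2), (q0, s5), (q2, s6), (q1, s5), (q1, s6), (q3, s5).
P accepts in {q1} and Q accepts in {s1, s3, s4, s5, s6}. The reachable pairs whose P-component is accepting are (q1, s1), (q1, s5), (q1, s6); in each of them the Q-component is accepting too, so the product for L(P) \ L(Q) (P-component accepting, Q-component rejecting) has no reachable accepting pair and the difference is empty.
Hence every string in L(P) is also in L(Q).

Yes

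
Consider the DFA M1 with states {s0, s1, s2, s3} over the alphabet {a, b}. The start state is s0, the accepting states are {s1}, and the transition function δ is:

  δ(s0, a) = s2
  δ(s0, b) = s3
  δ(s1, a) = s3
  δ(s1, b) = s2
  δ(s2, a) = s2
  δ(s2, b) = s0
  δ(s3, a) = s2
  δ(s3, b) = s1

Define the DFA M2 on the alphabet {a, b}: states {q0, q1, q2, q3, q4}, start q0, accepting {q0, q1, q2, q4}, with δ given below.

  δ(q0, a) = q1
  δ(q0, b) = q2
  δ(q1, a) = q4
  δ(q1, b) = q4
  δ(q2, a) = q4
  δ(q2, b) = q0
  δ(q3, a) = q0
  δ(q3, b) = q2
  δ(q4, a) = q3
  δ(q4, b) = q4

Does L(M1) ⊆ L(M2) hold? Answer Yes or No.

Yes

Exploring the product automaton M1 × M2 from the start pair (s0, q0), following both machines on each input symbol, reaches 16 state pairs: (s0, q0), (s2, q1), (s3, q2), (s2, q4), (s0, q4), (s1, q0), (s2, q3), (s3, q4), (s3, q1), (s2, q2), (s2, q0), (s0, q2), (s1, q4), (s3, q0), (s3, q3), (s1, q2).
M1 accepts in {s1} and M2 accepts in {q0, q1, q2, q4}. The reachable pairs whose M1-component is accepting are (s1, q0), (s1, q4), (s1, q2); in each of them the M2-component is accepting too, so the product for L(M1) \ L(M2) (M1-component accepting, M2-component rejecting) has no reachable accepting pair and the difference is empty.
Hence every string in L(M1) is also in L(M2).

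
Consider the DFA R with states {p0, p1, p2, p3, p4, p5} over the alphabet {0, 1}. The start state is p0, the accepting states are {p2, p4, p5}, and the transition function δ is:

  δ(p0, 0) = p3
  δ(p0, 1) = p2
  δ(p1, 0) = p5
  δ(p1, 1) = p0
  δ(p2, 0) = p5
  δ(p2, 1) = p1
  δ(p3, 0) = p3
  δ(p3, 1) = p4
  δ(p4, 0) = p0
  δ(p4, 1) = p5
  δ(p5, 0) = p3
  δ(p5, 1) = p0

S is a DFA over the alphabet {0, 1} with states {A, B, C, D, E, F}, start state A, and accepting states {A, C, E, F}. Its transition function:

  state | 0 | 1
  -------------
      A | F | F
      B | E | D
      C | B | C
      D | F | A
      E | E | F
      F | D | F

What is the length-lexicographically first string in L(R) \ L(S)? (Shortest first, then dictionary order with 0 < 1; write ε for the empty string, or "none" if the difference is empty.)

10

The string 10 is accepted by R but not by S.
No shorter string lies in the difference, and 10 is the lexicographically first length-2 string in L(R) \ L(S).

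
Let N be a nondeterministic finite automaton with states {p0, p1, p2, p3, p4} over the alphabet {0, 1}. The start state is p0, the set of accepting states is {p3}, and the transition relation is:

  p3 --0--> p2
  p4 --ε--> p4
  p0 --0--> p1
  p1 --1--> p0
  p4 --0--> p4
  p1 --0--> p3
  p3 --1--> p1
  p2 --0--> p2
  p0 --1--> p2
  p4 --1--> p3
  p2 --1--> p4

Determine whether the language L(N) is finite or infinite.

infinite

State p0 is reachable from the start and can reach an accepting state, and it lies on the cycle p0 → p1 → p0.
Traversing that cycle any number of times yields accepted strings of unbounded length, so the language is infinite.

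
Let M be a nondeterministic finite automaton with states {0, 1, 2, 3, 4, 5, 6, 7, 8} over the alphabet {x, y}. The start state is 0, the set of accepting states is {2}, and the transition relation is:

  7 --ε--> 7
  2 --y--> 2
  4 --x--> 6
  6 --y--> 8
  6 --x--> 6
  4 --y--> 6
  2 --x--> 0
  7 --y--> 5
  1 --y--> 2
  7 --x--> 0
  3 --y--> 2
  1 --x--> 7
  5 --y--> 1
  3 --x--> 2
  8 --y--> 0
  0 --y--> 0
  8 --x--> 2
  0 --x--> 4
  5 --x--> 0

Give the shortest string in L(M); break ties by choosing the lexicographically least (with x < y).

xxyx

A breadth-first search from 0 reaches an accepting state first via the path 0 → 4 → 6 → 8 → 2 on input xxyx.
No string of length < 4 is accepted (BFS exhausts all shorter strings without reaching an accepting state), and xxyx is the lexicographically least accepting string of length 4.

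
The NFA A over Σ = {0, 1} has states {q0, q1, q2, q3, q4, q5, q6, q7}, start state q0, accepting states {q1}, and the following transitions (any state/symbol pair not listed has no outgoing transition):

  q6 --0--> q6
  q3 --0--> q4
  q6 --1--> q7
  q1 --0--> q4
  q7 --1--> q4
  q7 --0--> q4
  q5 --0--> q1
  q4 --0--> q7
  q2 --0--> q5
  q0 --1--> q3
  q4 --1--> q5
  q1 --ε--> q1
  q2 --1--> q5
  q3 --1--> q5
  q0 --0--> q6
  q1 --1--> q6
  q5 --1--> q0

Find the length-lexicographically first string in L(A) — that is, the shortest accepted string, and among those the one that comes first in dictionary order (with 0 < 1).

A breadth-first search from q0 reaches an accepting state first via the path q0 → q3 → q5 → q1 on input 110.
No string of length < 3 is accepted (BFS exhausts all shorter strings without reaching an accepting state), and 110 is the lexicographically least accepting string of length 3.

110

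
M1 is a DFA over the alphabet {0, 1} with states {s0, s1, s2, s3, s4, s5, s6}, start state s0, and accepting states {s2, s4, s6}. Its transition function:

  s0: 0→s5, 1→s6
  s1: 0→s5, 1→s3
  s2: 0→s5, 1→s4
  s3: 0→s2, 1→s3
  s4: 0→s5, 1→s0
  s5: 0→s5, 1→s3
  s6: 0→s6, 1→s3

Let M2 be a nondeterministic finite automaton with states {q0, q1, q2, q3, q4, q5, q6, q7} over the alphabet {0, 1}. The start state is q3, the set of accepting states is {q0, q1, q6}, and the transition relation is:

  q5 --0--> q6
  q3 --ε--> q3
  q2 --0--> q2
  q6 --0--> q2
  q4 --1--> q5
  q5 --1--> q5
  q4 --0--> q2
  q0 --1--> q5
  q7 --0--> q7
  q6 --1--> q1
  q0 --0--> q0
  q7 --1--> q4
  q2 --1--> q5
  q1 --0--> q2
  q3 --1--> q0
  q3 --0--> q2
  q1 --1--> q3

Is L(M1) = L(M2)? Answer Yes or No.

Yes

Exploring the product automaton M1 × M2 from the start pair (s0, q3), following both machines on each input symbol, reaches 6 state pairs: (s0, q3), (s5, q2), (s6, q0), (s3, q5), (s2, q6), (s4, q1).
M1 accepts in {s2, s4, s6} and M2 accepts in {q0, q1, q6}. In every reachable pair the two components are either both accepting — (s6, q0), (s2, q6), (s4, q1) — or both non-accepting, so no string is accepted by exactly one of the machines: L(M1) \ L(M2) and L(M2) \ L(M1) are both empty.
Hence every string is accepted by M1 iff it is accepted by M2, and the two languages coincide.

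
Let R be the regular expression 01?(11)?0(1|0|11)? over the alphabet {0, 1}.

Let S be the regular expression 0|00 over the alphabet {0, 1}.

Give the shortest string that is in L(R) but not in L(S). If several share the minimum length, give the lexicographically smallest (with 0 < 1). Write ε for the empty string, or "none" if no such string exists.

The string 000 is accepted by R but not by S.
No shorter string lies in the difference, and 000 is the lexicographically first length-3 string in L(R) \ L(S).

000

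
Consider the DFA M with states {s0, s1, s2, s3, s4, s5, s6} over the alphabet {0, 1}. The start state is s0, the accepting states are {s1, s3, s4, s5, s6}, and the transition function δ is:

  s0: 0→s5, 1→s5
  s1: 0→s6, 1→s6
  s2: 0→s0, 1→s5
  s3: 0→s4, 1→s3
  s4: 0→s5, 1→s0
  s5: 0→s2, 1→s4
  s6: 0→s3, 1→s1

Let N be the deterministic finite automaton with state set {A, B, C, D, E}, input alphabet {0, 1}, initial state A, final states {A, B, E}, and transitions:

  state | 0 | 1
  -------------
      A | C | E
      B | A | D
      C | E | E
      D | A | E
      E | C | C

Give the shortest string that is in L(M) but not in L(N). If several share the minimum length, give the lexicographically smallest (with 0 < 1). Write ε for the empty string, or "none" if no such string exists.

0

The string 0 is accepted by M but not by N.
No shorter string lies in the difference, and 0 is the lexicographically first length-1 string in L(M) \ L(N).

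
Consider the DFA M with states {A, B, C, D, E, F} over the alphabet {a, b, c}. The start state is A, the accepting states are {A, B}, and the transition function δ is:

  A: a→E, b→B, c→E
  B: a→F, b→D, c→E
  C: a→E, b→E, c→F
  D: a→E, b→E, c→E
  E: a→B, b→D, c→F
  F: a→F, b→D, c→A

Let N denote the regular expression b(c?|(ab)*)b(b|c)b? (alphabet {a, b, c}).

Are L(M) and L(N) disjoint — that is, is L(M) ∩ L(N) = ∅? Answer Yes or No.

Yes

Converting the expression N to a DFA (subset construction, then merging equivalent states) gives the minimal DFA with states {n0, n1, n2, n3, n4, n5, n6, n7, n8}, start state n0, accepting states {n7, n8} and transitions n0: a→n1, b→n2, c→n1; n1: a→n1, b→n1, c→n1; n2: a→n3, b→n4, c→n5; n3: a→n1, b→n6, c→n1; n4: a→n1, b→n7, c→n7; n5: a→n1, b→n4, c→n1; n6: a→n3, b→n4, c→n1; n7: a→n1, b→n8, c→n1; n8: a→n1, b→n1, c→n1.
Exploring the product automaton M × N from the start pair (A, n0), following both machines on each input symbol, reaches 18 state pairs: (A, n0), (E, n1), (B, n2), (B, n1), (D, n1), (F, n1), (F, n3), (D, n4), (E, n5), (A, n1), (D, n6), (E, n7), (E, n3), (E, n4), (D, n8), (D, n7), (F, n7), (E, n8).
M accepts in {A, B} and N accepts in {n7, n8}; no reachable pair has both components accepting, so no string drives both machines to acceptance simultaneously and L(M) ∩ L(N) = ∅.
So no string is accepted by both, and the intersection is empty.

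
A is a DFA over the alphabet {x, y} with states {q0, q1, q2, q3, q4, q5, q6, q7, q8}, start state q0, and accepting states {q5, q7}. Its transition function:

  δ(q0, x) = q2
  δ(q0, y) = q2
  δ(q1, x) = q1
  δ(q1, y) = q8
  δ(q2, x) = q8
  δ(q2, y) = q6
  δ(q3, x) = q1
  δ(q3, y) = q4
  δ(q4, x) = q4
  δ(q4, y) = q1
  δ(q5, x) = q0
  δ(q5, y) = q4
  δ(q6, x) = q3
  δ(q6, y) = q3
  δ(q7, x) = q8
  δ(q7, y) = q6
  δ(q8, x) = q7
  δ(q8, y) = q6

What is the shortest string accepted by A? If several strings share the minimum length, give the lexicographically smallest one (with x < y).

A breadth-first search from q0 reaches an accepting state first via the path q0 → q2 → q8 → q7 on input xxx.
No string of length < 3 is accepted (BFS exhausts all shorter strings without reaching an accepting state), and xxx is the lexicographically least accepting string of length 3.

xxx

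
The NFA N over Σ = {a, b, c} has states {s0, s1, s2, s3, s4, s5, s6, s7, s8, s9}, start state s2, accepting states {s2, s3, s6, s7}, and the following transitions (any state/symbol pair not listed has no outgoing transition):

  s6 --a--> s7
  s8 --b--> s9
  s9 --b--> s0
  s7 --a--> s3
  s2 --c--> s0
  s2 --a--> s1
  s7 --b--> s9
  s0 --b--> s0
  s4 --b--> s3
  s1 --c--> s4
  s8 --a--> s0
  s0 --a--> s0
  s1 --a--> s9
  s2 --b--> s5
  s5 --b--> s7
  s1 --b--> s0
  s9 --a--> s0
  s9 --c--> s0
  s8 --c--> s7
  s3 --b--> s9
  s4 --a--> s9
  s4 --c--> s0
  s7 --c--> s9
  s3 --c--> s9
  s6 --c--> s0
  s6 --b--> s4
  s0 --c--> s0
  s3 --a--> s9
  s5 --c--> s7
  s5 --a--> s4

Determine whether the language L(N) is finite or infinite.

finite

The useful states (reachable from s2 and able to reach an accepting state) are {s1, s2, s3, s4, s5, s7}.
Restricted to these states the transition graph has no cycle, so every accepting path has bounded length and L is finite.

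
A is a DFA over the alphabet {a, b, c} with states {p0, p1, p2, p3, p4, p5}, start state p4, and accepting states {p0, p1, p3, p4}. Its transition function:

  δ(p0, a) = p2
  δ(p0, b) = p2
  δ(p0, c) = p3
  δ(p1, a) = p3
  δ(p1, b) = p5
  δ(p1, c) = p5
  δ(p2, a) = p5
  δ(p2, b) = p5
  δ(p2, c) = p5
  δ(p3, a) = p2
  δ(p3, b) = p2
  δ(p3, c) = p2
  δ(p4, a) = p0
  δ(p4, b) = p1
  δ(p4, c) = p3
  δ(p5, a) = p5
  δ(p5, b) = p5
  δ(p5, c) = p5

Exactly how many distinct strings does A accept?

6

The useful subgraph on states {p0, p1, p3, p4} is acyclic, so L(A) is finite; the longest accepting path visits 3 useful states, giving maximum string length 2.
Counting accepting paths from p4 by length: 1 of length 0, 3 of length 1, 2 of length 2. Total 6.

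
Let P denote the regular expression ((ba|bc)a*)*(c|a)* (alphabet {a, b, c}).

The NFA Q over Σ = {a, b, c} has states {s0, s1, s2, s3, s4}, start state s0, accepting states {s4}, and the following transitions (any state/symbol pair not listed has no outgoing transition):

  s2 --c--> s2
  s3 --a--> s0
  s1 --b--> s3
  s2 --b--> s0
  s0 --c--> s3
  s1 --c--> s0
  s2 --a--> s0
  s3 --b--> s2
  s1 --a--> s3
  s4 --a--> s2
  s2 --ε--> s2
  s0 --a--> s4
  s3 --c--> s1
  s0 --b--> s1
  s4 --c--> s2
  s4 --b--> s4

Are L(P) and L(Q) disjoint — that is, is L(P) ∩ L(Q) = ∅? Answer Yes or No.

The string a is accepted by both P and Q.
Hence L(P) ∩ L(Q) ≠ ∅.

No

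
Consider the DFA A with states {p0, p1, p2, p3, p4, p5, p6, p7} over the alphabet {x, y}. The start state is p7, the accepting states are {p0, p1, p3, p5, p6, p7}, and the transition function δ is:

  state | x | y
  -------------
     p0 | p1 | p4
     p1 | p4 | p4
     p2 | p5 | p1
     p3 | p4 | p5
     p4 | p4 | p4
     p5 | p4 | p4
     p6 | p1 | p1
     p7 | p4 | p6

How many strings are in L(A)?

4

The useful subgraph on states {p1, p6, p7} is acyclic, so L(A) is finite; the longest accepting path visits 3 useful states, giving maximum string length 2.
Counting accepting paths from p7 by length: 1 of length 0, 1 of length 1, 2 of length 2. Total 4.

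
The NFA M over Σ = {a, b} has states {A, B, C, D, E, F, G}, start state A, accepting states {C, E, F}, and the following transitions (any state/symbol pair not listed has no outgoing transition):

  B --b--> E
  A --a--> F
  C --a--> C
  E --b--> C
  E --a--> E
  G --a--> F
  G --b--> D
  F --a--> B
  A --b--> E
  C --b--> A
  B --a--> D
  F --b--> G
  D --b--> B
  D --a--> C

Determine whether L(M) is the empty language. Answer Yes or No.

No

The string a is accepted: the run A → F ends in the accepting state F.
Since at least one string is accepted, L(M) is not empty.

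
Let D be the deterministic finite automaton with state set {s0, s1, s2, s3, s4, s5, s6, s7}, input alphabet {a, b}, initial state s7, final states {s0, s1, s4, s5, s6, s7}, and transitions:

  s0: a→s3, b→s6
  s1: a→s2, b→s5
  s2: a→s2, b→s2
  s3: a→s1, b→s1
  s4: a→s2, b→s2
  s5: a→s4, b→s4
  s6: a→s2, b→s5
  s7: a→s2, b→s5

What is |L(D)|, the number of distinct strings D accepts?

4

The useful subgraph on states {s4, s5, s7} is acyclic, so L(D) is finite; the longest accepting path visits 3 useful states, giving maximum string length 2.
Counting accepting paths from s7 by length: 1 of length 0, 1 of length 1, 2 of length 2. Total 4.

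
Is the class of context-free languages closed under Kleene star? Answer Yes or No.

If S₁ is the start symbol of a grammar for L, the grammar with new start symbol S and productions S → S₁S | ε generates L*.
So the context-free languages are closed under Kleene star.

Yes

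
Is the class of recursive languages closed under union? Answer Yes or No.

Run a decider for L₁ and then a decider for L₂ on the input and accept if either accepts; both sub-runs halt, so this is again a decider.
So the recursive languages are closed under union.

Yes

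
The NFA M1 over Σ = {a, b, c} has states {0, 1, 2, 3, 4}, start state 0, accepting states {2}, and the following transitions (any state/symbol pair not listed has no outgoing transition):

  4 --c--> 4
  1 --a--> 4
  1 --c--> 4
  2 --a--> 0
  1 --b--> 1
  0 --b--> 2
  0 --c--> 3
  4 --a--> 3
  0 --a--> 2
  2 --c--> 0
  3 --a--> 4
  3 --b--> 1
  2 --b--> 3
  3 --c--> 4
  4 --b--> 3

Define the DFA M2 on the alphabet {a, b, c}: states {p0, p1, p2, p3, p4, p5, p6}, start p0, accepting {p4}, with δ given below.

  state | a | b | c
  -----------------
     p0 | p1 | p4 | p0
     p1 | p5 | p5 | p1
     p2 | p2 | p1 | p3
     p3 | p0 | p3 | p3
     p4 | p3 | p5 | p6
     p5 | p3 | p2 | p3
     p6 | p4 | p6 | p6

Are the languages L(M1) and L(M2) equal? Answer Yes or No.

The string a is accepted by M1 but rejected by M2.
So L(M1) ≠ L(M2).

No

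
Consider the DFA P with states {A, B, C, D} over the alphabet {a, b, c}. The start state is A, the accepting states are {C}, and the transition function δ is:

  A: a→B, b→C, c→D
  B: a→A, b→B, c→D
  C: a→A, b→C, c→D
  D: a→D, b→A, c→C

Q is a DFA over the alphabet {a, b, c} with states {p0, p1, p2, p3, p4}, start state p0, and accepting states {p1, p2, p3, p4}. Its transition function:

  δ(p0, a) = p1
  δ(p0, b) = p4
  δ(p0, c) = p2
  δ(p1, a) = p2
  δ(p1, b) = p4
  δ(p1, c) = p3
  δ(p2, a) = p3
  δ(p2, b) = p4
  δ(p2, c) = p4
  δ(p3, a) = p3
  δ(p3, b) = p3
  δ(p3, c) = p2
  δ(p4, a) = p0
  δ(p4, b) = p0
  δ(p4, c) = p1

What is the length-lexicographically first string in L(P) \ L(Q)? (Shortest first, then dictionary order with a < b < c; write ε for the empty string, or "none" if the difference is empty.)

The string bb is accepted by P but not by Q.
No shorter string lies in the difference, and bb is the lexicographically first length-2 string in L(P) \ L(Q).

bb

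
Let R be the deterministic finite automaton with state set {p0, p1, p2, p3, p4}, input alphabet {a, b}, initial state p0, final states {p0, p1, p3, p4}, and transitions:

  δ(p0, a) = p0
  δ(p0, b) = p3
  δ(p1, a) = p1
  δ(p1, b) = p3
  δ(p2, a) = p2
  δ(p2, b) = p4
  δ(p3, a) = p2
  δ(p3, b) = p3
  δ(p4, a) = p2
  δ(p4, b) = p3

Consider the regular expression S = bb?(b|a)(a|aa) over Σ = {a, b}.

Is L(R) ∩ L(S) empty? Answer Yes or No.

Yes

Converting the expression S to a DFA (subset construction, then merging equivalent states) gives the minimal DFA with states {s0, s1, s2, s3, s4, s5, s6, s7}, start state s0, accepting states {s5, s6, s7} and transitions s0: a→s1, b→s2; s1: a→s1, b→s1; s2: a→s3, b→s4; s3: a→s5, b→s1; s4: a→s6, b→s3; s5: a→s7, b→s1; s6: a→s5, b→s1; s7: a→s1, b→s1.
Exploring the product automaton R × S from the start pair (p0, s0), following both machines on each input symbol, reaches 12 state pairs: (p0, s0), (p0, s1), (p3, s2), (p3, s1), (p2, s3), (p3, s4), (p2, s1), (p2, s5), (p4, s1), (p2, s6), (p3, s3), (p2, s7).
R accepts in {p0, p1, p3, p4} and S accepts in {s5, s6, s7}; no reachable pair has both components accepting, so no string drives both machines to acceptance simultaneously and L(R) ∩ L(S) = ∅.
So no string is accepted by both, and the intersection is empty.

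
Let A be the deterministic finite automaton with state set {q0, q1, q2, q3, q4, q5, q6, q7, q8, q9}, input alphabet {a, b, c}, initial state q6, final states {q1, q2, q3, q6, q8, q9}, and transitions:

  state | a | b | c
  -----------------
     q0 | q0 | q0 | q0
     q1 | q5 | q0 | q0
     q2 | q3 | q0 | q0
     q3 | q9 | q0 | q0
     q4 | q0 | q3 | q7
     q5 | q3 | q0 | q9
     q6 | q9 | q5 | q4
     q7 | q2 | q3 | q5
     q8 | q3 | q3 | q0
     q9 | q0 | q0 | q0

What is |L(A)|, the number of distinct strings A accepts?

15

The useful subgraph on states {q2, q3, q4, q5, q6, q7, q9} is acyclic, so L(A) is finite; the longest accepting path visits 6 useful states, giving maximum string length 5.
Counting accepting paths from q6 by length: 1 of length 0, 1 of length 1, 3 of length 2, 4 of length 3, 4 of length 4, 2 of length 5. Total 15.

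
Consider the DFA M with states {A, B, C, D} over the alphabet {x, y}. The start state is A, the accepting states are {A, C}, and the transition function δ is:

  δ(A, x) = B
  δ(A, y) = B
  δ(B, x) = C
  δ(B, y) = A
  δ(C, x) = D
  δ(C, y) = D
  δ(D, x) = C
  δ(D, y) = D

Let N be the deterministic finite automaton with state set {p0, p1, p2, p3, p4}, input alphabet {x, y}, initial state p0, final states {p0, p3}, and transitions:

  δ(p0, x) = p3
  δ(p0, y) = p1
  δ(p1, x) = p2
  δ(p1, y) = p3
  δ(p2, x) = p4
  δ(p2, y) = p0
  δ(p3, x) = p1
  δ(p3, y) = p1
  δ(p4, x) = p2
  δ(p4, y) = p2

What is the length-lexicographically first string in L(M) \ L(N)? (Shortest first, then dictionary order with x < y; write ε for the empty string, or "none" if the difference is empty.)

xx

The string xx is accepted by M but not by N.
No shorter string lies in the difference, and xx is the lexicographically first length-2 string in L(M) \ L(N).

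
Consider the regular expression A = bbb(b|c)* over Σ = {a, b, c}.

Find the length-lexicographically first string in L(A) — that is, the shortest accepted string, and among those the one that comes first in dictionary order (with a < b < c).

bbb

By inspection of the expression, no string of length less than 3 matches, and bbb is the lexicographically first match of length 3.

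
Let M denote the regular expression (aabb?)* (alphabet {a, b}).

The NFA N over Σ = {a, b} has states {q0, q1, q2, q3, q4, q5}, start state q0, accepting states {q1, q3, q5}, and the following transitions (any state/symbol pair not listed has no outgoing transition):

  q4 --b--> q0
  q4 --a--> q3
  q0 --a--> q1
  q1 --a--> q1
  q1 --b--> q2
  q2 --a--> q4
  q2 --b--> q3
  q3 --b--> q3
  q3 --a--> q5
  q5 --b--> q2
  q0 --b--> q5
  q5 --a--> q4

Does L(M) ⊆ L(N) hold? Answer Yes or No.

The empty string ε is in L(M) but not in L(N).
So L(M) ⊄ L(N).

No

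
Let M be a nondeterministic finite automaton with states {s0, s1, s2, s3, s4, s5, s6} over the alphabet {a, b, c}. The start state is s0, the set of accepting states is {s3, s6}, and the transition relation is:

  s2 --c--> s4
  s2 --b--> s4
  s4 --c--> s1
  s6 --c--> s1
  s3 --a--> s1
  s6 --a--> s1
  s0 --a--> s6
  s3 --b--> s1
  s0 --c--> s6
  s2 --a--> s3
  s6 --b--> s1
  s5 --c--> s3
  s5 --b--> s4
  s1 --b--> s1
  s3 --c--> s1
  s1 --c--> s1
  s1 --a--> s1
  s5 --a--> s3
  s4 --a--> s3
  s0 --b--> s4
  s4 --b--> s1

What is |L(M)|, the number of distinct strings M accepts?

The useful subgraph on states {s0, s3, s4, s6} is acyclic, so L(M) is finite; the longest accepting path visits 3 useful states, giving maximum string length 2.
Counting accepting paths from s0 by length: 2 of length 1, 1 of length 2. Total 3.

3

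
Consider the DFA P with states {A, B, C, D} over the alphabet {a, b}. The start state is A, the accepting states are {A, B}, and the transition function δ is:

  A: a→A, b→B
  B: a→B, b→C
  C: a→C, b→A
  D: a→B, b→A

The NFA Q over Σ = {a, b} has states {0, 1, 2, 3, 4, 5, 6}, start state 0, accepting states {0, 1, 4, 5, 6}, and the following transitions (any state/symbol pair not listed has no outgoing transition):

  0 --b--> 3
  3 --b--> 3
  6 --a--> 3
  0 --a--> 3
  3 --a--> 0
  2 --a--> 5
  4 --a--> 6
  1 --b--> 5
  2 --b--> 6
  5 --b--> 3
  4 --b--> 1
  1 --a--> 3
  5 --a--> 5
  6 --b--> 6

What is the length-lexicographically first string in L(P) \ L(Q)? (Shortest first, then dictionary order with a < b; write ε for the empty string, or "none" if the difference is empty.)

a

The string a is accepted by P but not by Q.
No shorter string lies in the difference, and a is the lexicographically first length-1 string in L(P) \ L(Q).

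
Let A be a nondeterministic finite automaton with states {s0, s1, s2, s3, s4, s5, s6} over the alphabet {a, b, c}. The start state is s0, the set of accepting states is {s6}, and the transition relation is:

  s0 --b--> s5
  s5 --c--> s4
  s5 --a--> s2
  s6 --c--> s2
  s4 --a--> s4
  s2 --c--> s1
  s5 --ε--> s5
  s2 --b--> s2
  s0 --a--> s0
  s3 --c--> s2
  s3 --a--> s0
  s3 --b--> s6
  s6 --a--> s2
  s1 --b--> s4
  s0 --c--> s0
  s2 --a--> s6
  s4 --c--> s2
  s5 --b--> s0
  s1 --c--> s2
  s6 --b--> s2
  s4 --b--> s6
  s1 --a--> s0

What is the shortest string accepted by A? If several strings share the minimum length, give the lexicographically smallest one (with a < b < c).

baa

A breadth-first search from s0 reaches an accepting state first via the path s0 → s5 → s2 → s6 on input baa.
No string of length < 3 is accepted (BFS exhausts all shorter strings without reaching an accepting state), and baa is the lexicographically least accepting string of length 3.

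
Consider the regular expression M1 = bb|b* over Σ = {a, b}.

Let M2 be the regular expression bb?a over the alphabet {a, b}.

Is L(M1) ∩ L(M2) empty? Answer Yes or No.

Converting the expression M1 to a DFA (subset construction, then merging equivalent states) gives the minimal DFA with states {r0, r1}, start state r0, accepting states {r0} and transitions r0: a→r1, b→r0; r1: a→r1, b→r1.
Converting the expression M2 to a DFA (subset construction, then merging equivalent states) gives the minimal DFA with states {t0, t1, t2, t3, t4}, start state t0, accepting states {t3} and transitions t0: a→t1, b→t2; t1: a→t1, b→t1; t2: a→t3, b→t4; t3: a→t1, b→t1; t4: a→t3, b→t1.
Exploring the product automaton M1 × M2 from the start pair (r0, t0), following both machines on each input symbol, reaches 6 state pairs: (r0, t0), (r1, t1), (r0, t2), (r1, t3), (r0, t4), (r0, t1).
M1 accepts in {r0} and M2 accepts in {t3}; no reachable pair has both components accepting, so no string drives both machines to acceptance simultaneously and L(M1) ∩ L(M2) = ∅.
So no string is accepted by both, and the intersection is empty.

Yes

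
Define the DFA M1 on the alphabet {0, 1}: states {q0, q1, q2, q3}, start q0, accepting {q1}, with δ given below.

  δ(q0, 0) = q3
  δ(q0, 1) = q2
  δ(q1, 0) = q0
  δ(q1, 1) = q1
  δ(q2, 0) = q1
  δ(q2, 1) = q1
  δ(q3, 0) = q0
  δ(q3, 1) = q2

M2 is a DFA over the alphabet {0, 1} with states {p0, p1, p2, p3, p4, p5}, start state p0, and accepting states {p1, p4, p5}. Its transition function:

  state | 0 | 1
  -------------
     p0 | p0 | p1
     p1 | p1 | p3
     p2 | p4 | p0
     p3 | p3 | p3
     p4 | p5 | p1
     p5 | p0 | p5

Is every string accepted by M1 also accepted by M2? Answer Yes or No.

No

The string 11 is in L(M1) but not in L(M2).
So L(M1) ⊄ L(M2).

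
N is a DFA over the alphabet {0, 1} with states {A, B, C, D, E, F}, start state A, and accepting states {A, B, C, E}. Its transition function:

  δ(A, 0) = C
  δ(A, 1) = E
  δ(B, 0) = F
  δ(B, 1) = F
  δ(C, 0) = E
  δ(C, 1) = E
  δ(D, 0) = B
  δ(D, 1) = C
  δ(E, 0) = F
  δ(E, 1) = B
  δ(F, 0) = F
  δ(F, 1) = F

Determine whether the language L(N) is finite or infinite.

finite

The useful states (reachable from A and able to reach an accepting state) are {A, B, C, E}.
Restricted to these states the transition graph has no cycle, so every accepting path has bounded length and L is finite.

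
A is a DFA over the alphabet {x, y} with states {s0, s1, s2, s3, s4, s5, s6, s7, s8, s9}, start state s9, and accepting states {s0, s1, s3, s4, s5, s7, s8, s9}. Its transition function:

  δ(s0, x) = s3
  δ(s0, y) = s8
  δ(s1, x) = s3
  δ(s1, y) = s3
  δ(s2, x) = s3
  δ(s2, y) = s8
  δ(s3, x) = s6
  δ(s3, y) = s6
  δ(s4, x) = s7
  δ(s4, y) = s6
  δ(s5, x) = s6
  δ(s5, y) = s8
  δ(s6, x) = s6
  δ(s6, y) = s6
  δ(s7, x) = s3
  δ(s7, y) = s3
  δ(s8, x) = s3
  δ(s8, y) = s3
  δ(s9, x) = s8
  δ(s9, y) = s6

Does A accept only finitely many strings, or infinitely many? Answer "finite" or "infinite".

finite

The useful states (reachable from s9 and able to reach an accepting state) are {s3, s8, s9}.
Restricted to these states the transition graph has no cycle, so every accepting path has bounded length and L is finite.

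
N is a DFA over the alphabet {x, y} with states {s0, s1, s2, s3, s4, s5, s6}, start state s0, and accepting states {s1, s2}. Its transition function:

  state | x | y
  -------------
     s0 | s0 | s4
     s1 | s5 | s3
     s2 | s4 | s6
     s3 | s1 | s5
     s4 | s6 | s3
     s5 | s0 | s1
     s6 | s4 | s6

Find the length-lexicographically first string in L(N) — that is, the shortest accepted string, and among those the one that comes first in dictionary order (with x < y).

yyx

A breadth-first search from s0 reaches an accepting state first via the path s0 → s4 → s3 → s1 on input yyx.
No string of length < 3 is accepted (BFS exhausts all shorter strings without reaching an accepting state), and yyx is the lexicographically least accepting string of length 3.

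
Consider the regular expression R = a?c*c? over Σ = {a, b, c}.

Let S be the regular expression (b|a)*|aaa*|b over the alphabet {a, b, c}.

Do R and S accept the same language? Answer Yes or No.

No

The string c is accepted by R but rejected by S.
So L(R) ≠ L(S).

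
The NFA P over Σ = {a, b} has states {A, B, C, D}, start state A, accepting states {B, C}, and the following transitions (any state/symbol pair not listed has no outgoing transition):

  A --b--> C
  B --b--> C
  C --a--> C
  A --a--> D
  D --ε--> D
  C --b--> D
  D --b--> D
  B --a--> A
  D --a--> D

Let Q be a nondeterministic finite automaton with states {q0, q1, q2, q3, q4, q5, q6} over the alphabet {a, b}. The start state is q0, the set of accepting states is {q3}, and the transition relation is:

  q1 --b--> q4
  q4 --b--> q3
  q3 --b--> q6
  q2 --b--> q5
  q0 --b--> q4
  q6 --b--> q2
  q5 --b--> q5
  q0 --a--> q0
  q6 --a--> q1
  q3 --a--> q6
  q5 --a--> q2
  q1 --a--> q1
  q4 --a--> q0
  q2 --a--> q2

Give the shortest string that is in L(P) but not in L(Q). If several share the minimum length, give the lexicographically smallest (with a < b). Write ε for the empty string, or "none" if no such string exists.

b

The string b is accepted by P but not by Q.
No shorter string lies in the difference, and b is the lexicographically first length-1 string in L(P) \ L(Q).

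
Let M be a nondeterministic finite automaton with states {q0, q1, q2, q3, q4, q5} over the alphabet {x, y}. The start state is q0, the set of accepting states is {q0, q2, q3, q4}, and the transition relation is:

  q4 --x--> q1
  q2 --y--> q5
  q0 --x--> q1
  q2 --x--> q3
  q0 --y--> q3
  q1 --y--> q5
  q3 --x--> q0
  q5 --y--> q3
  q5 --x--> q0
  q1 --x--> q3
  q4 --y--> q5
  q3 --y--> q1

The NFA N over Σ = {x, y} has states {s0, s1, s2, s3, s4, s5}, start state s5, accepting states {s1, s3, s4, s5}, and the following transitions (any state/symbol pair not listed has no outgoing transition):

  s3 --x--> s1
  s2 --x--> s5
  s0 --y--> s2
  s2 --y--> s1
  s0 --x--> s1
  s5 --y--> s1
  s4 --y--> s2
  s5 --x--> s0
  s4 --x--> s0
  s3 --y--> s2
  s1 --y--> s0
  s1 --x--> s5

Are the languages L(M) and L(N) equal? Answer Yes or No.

Exploring the product automaton M × N from the start pair (q0, s5), following both machines on each input symbol, reaches 4 state pairs: (q0, s5), (q1, s0), (q3, s1), (q5, s2).
M accepts in {q0, q2, q3, q4} and N accepts in {s1, s3, s4, s5}. In every reachable pair the two components are either both accepting — (q0, s5), (q3, s1) — or both non-accepting, so no string is accepted by exactly one of the machines: L(M) \ L(N) and L(N) \ L(M) are both empty.
Hence every string is accepted by M iff it is accepted by N, and the two languages coincide.

Yes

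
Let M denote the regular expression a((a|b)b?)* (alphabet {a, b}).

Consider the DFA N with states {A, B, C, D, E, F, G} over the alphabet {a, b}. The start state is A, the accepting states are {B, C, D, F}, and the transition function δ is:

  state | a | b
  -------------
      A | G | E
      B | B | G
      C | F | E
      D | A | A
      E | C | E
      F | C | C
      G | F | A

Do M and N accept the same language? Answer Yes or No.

The string a is accepted by M but rejected by N.
So L(M) ≠ L(N).

No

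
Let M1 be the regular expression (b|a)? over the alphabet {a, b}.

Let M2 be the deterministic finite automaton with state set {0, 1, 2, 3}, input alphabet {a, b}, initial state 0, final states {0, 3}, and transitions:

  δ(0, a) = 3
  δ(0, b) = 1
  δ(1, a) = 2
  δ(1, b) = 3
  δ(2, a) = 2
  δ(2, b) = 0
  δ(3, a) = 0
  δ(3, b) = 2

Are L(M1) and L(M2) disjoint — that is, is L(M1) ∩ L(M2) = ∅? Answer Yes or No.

The empty string ε is accepted by both M1 and M2.
Hence L(M1) ∩ L(M2) ≠ ∅.

No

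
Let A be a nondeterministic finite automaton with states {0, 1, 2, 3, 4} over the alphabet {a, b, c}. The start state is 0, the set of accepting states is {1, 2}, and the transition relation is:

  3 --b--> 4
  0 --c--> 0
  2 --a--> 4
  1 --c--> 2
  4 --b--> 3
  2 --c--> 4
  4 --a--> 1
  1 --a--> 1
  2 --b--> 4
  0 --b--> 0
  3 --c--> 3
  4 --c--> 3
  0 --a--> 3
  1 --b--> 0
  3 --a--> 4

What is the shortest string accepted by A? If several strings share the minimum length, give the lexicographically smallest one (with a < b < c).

A breadth-first search from 0 reaches an accepting state first via the path 0 → 3 → 4 → 1 on input aaa.
No string of length < 3 is accepted (BFS exhausts all shorter strings without reaching an accepting state), and aaa is the lexicographically least accepting string of length 3.

aaa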